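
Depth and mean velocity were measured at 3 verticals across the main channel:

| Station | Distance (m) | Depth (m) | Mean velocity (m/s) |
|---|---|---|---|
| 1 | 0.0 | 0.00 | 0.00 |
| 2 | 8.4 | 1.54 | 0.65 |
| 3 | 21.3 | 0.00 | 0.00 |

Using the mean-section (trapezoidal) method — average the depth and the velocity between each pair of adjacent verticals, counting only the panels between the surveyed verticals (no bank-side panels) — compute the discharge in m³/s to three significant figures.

5.33 m³/s

Panel 1-2: Δb = 8.4 m, d̄ = (0.00+1.54)/2 = 0.77, v̄ = (0.00+0.65)/2 = 0.325 → q = 8.4×0.77×0.325 = 2.102 m³/s
Panel 2-3: Δb = 12.9 m, d̄ = (1.54+0.00)/2 = 0.77, v̄ = (0.65+0.00)/2 = 0.325 → q = 12.9×0.77×0.325 = 3.228 m³/s
Q = Σ q = 5.330 m³/s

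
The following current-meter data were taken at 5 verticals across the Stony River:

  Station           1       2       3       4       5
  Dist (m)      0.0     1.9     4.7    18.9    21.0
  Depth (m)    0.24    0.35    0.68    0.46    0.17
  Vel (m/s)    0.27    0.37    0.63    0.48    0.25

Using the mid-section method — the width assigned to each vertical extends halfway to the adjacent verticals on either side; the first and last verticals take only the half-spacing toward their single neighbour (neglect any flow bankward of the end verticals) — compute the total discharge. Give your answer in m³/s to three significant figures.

w_1 = (1.9 − 0.0)/2 = 0.95 m; q_1 = 0.27 × 0.24 × 0.95 = 0.06156 m³/s
w_2 = (4.7 − 0.0)/2 = 2.35 m; q_2 = 0.37 × 0.35 × 2.35 = 0.3043 m³/s
w_3 = (18.9 − 1.9)/2 = 8.5 m; q_3 = 0.63 × 0.68 × 8.5 = 3.641 m³/s
w_4 = (21.0 − 4.7)/2 = 8.15 m; q_4 = 0.48 × 0.46 × 8.15 = 1.800 m³/s
w_5 = (21.0 − 18.9)/2 = 1.05 m; q_5 = 0.25 × 0.17 × 1.05 = 0.04463 m³/s
Q = Σ qᵢ = 5.851 m³/s

5.85 m³/s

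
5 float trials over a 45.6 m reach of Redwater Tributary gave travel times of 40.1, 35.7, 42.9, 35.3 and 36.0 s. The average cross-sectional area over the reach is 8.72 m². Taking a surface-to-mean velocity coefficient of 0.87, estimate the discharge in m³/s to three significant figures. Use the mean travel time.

t̄ = (40.1 + 35.7 + 42.9 + 35.3 + 36.0) / 5 = 38 s
v_surface = L / t̄ = 45.6 / 38 = 1.200 m/s
v_mean = 0.87 × 1.200 = 1.044 m/s
Q = A × v_mean = 8.72 × 1.044 = 9.104 m³/s

9.10 m³/s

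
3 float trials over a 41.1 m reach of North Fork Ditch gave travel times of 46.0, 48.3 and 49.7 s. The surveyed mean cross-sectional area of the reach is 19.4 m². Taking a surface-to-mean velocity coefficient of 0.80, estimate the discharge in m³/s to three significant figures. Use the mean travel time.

13.3 m³/s

t̄ = (46.0 + 48.3 + 49.7) / 3 = 48 s
v_surface = L / t̄ = 41.1 / 48 = 0.8563 m/s
v_mean = 0.80 × 0.8563 = 0.6850 m/s
Q = A × v_mean = 19.4 × 0.6850 = 13.29 m³/s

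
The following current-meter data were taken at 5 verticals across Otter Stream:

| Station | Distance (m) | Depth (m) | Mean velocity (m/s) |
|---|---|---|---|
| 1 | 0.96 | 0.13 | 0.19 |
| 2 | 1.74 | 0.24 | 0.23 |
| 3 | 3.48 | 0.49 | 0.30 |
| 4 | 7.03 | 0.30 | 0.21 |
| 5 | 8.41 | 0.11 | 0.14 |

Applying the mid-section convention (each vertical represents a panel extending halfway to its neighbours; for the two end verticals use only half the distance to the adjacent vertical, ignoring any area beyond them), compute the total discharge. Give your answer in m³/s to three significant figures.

w_1 = (1.74 − 0.96)/2 = 0.39 m; q_1 = 0.19 × 0.13 × 0.39 = 0.009633 m³/s
w_2 = (3.48 − 0.96)/2 = 1.26 m; q_2 = 0.23 × 0.24 × 1.26 = 0.06955 m³/s
w_3 = (7.03 − 1.74)/2 = 2.645 m; q_3 = 0.30 × 0.49 × 2.645 = 0.3888 m³/s
w_4 = (8.41 − 3.48)/2 = 2.465 m; q_4 = 0.21 × 0.30 × 2.465 = 0.1553 m³/s
w_5 = (8.41 − 7.03)/2 = 0.69 m; q_5 = 0.14 × 0.11 × 0.69 = 0.01063 m³/s
Q = Σ qᵢ = 0.6339 m³/s

0.634 m³/s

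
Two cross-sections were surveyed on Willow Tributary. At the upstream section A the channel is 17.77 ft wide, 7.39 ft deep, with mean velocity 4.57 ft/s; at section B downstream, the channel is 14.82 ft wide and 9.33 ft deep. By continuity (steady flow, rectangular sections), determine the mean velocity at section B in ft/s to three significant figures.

4.34 ft/s

Q = A₁V₁ = (17.77×7.39) × 4.57 = 600.1 ft³/s
A₂ = 14.82 × 9.33 = 138.3 ft²
V₂ = Q/A₂ = 600.1/138.3 = 4.340 ft/s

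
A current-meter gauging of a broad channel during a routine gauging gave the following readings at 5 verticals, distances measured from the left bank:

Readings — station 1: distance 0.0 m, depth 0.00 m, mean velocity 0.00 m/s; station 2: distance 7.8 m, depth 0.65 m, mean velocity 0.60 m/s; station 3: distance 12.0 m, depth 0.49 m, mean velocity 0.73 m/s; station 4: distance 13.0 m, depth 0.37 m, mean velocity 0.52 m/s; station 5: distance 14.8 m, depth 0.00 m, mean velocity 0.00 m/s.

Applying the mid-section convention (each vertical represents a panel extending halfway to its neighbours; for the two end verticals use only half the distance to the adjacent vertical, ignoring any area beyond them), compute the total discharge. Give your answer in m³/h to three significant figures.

12700 m³/h

w_2 = (12.0 − 0.0)/2 = 6 m; q_2 = 0.60 × 0.65 × 6 = 2.340 m³/s
w_3 = (13.0 − 7.8)/2 = 2.6 m; q_3 = 0.73 × 0.49 × 2.6 = 0.9300 m³/s
w_4 = (14.8 − 12.0)/2 = 1.4 m; q_4 = 0.52 × 0.37 × 1.4 = 0.2694 m³/s
Stations 1, 5 contribute zero (depth or velocity is 0).
Q = Σ qᵢ = 3.539 m³/s
= 3.539 × 3600 = 12740 m³/h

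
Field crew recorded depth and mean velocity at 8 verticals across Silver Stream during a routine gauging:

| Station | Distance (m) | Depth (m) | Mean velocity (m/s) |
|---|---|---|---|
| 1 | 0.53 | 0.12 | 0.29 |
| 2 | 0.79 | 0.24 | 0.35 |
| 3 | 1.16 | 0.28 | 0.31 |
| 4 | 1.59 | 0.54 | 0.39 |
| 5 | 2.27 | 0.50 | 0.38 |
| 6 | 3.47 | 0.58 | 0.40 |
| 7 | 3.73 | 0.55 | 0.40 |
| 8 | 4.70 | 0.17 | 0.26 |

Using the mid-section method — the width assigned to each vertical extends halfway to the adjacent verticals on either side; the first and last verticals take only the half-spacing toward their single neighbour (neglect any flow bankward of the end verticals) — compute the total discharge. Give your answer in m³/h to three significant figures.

2470 m³/h

w_1 = (0.79 − 0.53)/2 = 0.13 m; q_1 = 0.29 × 0.12 × 0.13 = 0.004524 m³/s
w_2 = (1.16 − 0.53)/2 = 0.315 m; q_2 = 0.35 × 0.24 × 0.315 = 0.02646 m³/s
w_3 = (1.59 − 0.79)/2 = 0.4 m; q_3 = 0.31 × 0.28 × 0.4 = 0.03472 m³/s
w_4 = (2.27 − 1.16)/2 = 0.555 m; q_4 = 0.39 × 0.54 × 0.555 = 0.1169 m³/s
w_5 = (3.47 − 1.59)/2 = 0.94 m; q_5 = 0.38 × 0.50 × 0.94 = 0.1786 m³/s
w_6 = (3.73 − 2.27)/2 = 0.73 m; q_6 = 0.40 × 0.58 × 0.73 = 0.1694 m³/s
w_7 = (4.70 − 3.47)/2 = 0.615 m; q_7 = 0.40 × 0.55 × 0.615 = 0.1353 m³/s
w_8 = (4.70 − 3.73)/2 = 0.485 m; q_8 = 0.26 × 0.17 × 0.485 = 0.02144 m³/s
Q = Σ qᵢ = 0.6873 m³/s
= 0.6873 × 3600 = 2474 m³/h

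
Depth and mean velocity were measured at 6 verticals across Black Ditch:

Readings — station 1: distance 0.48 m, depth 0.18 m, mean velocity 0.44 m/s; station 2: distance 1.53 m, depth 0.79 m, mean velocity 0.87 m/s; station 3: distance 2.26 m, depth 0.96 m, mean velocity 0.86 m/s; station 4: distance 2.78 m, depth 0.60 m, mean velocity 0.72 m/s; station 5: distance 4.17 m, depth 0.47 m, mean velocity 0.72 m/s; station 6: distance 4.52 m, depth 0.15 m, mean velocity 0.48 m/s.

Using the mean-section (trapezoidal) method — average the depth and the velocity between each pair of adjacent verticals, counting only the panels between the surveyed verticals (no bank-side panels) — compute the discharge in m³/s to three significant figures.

1.81 m³/s

Panel 1-2: Δb = 1.05 m, d̄ = (0.18+0.79)/2 = 0.485, v̄ = (0.44+0.87)/2 = 0.655 → q = 1.05×0.485×0.655 = 0.3336 m³/s
Panel 2-3: Δb = 0.73 m, d̄ = (0.79+0.96)/2 = 0.875, v̄ = (0.87+0.86)/2 = 0.865 → q = 0.73×0.875×0.865 = 0.5525 m³/s
Panel 3-4: Δb = 0.52 m, d̄ = (0.96+0.60)/2 = 0.78, v̄ = (0.86+0.72)/2 = 0.79 → q = 0.52×0.78×0.79 = 0.3204 m³/s
Panel 4-5: Δb = 1.39 m, d̄ = (0.60+0.47)/2 = 0.535, v̄ = (0.72+0.72)/2 = 0.72 → q = 1.39×0.535×0.72 = 0.5354 m³/s
Panel 5-6: Δb = 0.35 m, d̄ = (0.47+0.15)/2 = 0.31, v̄ = (0.72+0.48)/2 = 0.6 → q = 0.35×0.31×0.6 = 0.06510 m³/s
Q = Σ q = 1.807 m³/s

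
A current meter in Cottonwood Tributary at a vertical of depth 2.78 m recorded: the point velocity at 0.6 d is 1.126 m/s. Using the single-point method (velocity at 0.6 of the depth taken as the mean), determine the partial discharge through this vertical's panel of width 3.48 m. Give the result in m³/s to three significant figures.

v̄ = v₀.₆ = 1.126 m/s
q = v̄ × d × w = 1.126 × 2.78 × 3.48 = 10.89 m³/s

10.9 m³/s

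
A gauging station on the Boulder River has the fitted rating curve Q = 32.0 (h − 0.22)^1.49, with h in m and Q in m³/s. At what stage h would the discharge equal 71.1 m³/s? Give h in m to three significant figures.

h − h₀ = (Q/C)^(1/b) = (71.1/32.0)^(1/1.49) = 1.709 m
h = 0.22 + 1.709 = 1.929 m

1.93 m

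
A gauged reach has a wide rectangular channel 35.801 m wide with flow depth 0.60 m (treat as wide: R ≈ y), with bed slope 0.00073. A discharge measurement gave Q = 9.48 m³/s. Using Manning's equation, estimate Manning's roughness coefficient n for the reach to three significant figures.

0.0436

A = b·y = 35.801 × 0.60 = 21.48 m²
Wide channel: R ≈ y = 0.60 m
n = (1/Q)·A·R^(2/3)·S^(1/2) = (1/9.48) × 21.48 × 0.7114 × 0.02702 = 0.04355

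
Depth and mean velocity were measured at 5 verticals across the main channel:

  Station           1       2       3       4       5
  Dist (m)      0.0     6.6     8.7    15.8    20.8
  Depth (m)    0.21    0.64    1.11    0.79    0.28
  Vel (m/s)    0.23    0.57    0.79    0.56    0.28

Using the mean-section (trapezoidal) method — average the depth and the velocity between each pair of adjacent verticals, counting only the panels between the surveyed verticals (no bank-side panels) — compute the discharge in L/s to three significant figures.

8050 L/s

Panel 1-2: Δb = 6.6 m, d̄ = (0.21+0.64)/2 = 0.425, v̄ = (0.23+0.57)/2 = 0.4 → q = 6.6×0.425×0.4 = 1.122 m³/s
Panel 2-3: Δb = 2.1 m, d̄ = (0.64+1.11)/2 = 0.875, v̄ = (0.57+0.79)/2 = 0.68 → q = 2.1×0.875×0.68 = 1.250 m³/s
Panel 3-4: Δb = 7.1 m, d̄ = (1.11+0.79)/2 = 0.95, v̄ = (0.79+0.56)/2 = 0.675 → q = 7.1×0.95×0.675 = 4.553 m³/s
Panel 4-5: Δb = 5 m, d̄ = (0.79+0.28)/2 = 0.535, v̄ = (0.56+0.28)/2 = 0.42 → q = 5×0.535×0.42 = 1.124 m³/s
Q = Σ q = 8.048 m³/s
= 8.048 × 1000 = 8048 L/s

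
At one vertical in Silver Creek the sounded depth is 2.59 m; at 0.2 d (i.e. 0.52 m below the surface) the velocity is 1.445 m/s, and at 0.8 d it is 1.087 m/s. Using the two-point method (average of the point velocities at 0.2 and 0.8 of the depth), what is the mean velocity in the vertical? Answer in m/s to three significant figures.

1.27 m/s

v̄ = (1.445 + 1.087) / 2 = 1.266 m/s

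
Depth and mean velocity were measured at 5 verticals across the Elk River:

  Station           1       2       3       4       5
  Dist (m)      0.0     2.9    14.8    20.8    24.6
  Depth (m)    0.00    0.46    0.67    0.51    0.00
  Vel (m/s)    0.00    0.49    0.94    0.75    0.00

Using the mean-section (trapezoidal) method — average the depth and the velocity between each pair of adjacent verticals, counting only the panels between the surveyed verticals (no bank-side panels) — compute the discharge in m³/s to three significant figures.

8.33 m³/s

Panel 1-2: Δb = 2.9 m, d̄ = (0.00+0.46)/2 = 0.23, v̄ = (0.00+0.49)/2 = 0.245 → q = 2.9×0.23×0.245 = 0.1634 m³/s
Panel 2-3: Δb = 11.9 m, d̄ = (0.46+0.67)/2 = 0.565, v̄ = (0.49+0.94)/2 = 0.715 → q = 11.9×0.565×0.715 = 4.807 m³/s
Panel 3-4: Δb = 6 m, d̄ = (0.67+0.51)/2 = 0.59, v̄ = (0.94+0.75)/2 = 0.845 → q = 6×0.59×0.845 = 2.991 m³/s
Panel 4-5: Δb = 3.8 m, d̄ = (0.51+0.00)/2 = 0.255, v̄ = (0.75+0.00)/2 = 0.375 → q = 3.8×0.255×0.375 = 0.3634 m³/s
Q = Σ q = 8.325 m³/s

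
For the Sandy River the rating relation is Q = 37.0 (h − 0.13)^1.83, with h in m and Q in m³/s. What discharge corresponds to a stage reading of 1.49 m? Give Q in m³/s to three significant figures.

64.9 m³/s

Q = 37.0 × (1.49 − 0.13)^1.83 = 37.0 × 1.36^1.83 = 64.95 m³/s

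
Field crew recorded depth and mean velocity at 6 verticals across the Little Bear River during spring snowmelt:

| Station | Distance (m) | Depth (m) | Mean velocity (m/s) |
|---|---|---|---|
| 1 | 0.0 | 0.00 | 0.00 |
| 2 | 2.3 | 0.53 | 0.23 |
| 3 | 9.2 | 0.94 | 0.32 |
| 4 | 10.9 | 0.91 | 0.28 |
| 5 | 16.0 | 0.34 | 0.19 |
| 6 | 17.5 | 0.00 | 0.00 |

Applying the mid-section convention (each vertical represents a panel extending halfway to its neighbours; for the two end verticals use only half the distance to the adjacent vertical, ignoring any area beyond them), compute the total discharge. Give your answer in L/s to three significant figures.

2930 L/s

w_2 = (9.2 − 0.0)/2 = 4.6 m; q_2 = 0.23 × 0.53 × 4.6 = 0.5607 m³/s
w_3 = (10.9 − 2.3)/2 = 4.3 m; q_3 = 0.32 × 0.94 × 4.3 = 1.293 m³/s
w_4 = (16.0 − 9.2)/2 = 3.4 m; q_4 = 0.28 × 0.91 × 3.4 = 0.8663 m³/s
w_5 = (17.5 − 10.9)/2 = 3.3 m; q_5 = 0.19 × 0.34 × 3.3 = 0.2132 m³/s
Stations 1, 6 contribute zero (depth or velocity is 0).
Q = Σ qᵢ = 2.934 m³/s
= 2.934 × 1000 = 2934 L/s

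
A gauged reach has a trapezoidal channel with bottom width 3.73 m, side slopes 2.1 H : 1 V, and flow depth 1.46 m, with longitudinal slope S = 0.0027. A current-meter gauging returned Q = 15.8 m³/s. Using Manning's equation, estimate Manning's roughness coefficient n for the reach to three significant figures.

0.0314

A = (b + z·y)·y = (3.73 + 2.1×1.46)×1.46 = 9.922 m²
P = b + 2y√(1+z²) = 3.73 + 2×1.46×√(1+2.1²) = 10.52 m
R = A/P = 9.922/10.52 = 0.9430 m
n = (1/Q)·A·R^(2/3)·S^(1/2) = (1/15.8) × 9.922 × 0.9616 × 0.05196 = 0.03138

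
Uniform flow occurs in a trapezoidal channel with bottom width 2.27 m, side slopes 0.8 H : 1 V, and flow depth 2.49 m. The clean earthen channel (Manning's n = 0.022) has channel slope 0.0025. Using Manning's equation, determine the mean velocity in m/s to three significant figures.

A = (b + z·y)·y = (2.27 + 0.8×2.49)×2.49 = 10.61 m²
P = b + 2y√(1+z²) = 2.27 + 2×2.49×√(1+0.8²) = 8.648 m
R = A/P = 10.61/8.648 = 1.227 m
Q = (1/n)·A·R^(2/3)·S^(1/2) = (1/0.022) × 10.61 × 1.227^(2/3) × 0.0025^(1/2) = 27.65 m³/s
V = Q/A = 27.65/10.61 = 2.605 m/s

2.61 m/s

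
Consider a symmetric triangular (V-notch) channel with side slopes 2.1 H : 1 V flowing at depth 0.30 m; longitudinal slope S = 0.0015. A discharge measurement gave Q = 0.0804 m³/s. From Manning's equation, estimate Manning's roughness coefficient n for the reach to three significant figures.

A = z·y² = 2.1×0.30² = 0.1890 m²
P = 2y√(1+z²) = 2×0.30×√(1+2.1²) = 1.396 m
R = A/P = 0.1890/1.396 = 0.1354 m
n = (1/Q)·A·R^(2/3)·S^(1/2) = (1/0.0804) × 0.1890 × 0.2637 × 0.03873 = 0.02401

0.0240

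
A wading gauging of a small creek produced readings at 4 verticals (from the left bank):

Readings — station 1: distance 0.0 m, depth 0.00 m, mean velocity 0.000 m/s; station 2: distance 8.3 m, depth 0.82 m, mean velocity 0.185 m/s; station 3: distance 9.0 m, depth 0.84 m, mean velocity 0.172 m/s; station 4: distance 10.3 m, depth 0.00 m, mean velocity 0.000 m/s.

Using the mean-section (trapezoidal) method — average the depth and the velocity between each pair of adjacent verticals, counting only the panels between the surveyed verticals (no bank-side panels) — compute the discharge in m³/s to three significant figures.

0.465 m³/s

Panel 1-2: Δb = 8.3 m, d̄ = (0.00+0.82)/2 = 0.41, v̄ = (0.000+0.185)/2 = 0.0925 → q = 8.3×0.41×0.0925 = 0.3148 m³/s
Panel 2-3: Δb = 0.7 m, d̄ = (0.82+0.84)/2 = 0.83, v̄ = (0.185+0.172)/2 = 0.1785 → q = 0.7×0.83×0.1785 = 0.1037 m³/s
Panel 3-4: Δb = 1.3 m, d̄ = (0.84+0.00)/2 = 0.42, v̄ = (0.172+0.000)/2 = 0.086 → q = 1.3×0.42×0.086 = 0.04696 m³/s
Q = Σ q = 0.4654 m³/s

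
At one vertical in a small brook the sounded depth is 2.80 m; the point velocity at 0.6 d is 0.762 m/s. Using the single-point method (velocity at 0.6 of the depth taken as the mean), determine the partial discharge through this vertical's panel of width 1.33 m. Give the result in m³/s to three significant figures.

v̄ = v₀.₆ = 0.762 m/s
q = v̄ × d × w = 0.7620 × 2.80 × 1.33 = 2.838 m³/s

2.84 m³/s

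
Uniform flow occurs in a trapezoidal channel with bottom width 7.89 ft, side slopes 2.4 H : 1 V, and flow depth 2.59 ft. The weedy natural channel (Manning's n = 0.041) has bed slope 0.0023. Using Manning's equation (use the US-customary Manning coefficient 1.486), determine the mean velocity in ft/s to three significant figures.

2.49 ft/s

A = (b + z·y)·y = (7.89 + 2.4×2.59)×2.59 = 36.53 ft²
P = b + 2y√(1+z²) = 7.89 + 2×2.59×√(1+2.4²) = 21.36 ft
R = A/P = 36.53/21.36 = 1.711 ft
Q = (1.486/n)·A·R^(2/3)·S^(1/2) = (1.486/0.041) × 36.53 × 1.711^(2/3) × 0.0023^(1/2) = 90.83 ft³/s
V = Q/A = 90.83/36.53 = 2.486 ft/s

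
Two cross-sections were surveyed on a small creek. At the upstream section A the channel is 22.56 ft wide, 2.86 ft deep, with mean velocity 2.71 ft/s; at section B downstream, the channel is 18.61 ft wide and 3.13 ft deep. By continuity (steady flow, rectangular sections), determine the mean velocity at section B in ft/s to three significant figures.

3.00 ft/s

Q = A₁V₁ = (22.56×2.86) × 2.71 = 174.9 ft³/s
A₂ = 18.61 × 3.13 = 58.25 ft²
V₂ = Q/A₂ = 174.9/58.25 = 3.002 ft/s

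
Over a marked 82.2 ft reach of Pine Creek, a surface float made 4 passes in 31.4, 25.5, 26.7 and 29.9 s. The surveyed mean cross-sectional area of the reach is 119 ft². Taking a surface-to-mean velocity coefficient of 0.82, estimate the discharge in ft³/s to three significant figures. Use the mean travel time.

t̄ = (31.4 + 25.5 + 26.7 + 29.9) / 4 = 28.375 s
v_surface = L / t̄ = 82.2 / 28.375 = 2.897 ft/s
v_mean = 0.82 × 2.897 = 2.375 ft/s
Q = A × v_mean = 119 × 2.375 = 282.7 ft³/s

283 ft³/s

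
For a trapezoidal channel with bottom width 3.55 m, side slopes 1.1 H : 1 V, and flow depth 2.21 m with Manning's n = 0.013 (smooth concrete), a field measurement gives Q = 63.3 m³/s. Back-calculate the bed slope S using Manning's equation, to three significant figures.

0.00271

A = (b + z·y)·y = (3.55 + 1.1×2.21)×2.21 = 13.22 m²
P = b + 2y√(1+z²) = 3.55 + 2×2.21×√(1+1.1²) = 10.12 m
R = A/P = 13.22/10.12 = 1.306 m
S = (Q·n / (1·A·R^(2/3)))² = (63.3×0.013 / (1×13.22×1.195))² = 0.002715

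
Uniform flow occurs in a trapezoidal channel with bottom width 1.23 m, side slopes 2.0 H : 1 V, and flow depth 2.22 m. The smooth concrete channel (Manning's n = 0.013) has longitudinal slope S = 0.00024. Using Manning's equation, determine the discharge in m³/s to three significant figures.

A = (b + z·y)·y = (1.23 + 2.0×2.22)×2.22 = 12.59 m²
P = b + 2y√(1+z²) = 1.23 + 2×2.22×√(1+2.0²) = 11.16 m
R = A/P = 12.59/11.16 = 1.128 m
Q = (1/n)·A·R^(2/3)·S^(1/2) = (1/0.013) × 12.59 × 1.128^(2/3) × 0.00024^(1/2) = 16.26 m³/s

16.3 m³/s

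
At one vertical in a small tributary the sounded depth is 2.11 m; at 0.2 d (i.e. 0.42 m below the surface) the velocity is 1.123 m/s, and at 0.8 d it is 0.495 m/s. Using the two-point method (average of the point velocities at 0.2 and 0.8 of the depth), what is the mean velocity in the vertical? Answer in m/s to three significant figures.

0.809 m/s

v̄ = (1.123 + 0.495) / 2 = 0.8090 m/s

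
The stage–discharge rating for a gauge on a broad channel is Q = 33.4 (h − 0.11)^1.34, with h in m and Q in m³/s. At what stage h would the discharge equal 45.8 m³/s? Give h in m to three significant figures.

h − h₀ = (Q/C)^(1/b) = (45.8/33.4)^(1/1.34) = 1.266 m
h = 0.11 + 1.266 = 1.376 m

1.38 m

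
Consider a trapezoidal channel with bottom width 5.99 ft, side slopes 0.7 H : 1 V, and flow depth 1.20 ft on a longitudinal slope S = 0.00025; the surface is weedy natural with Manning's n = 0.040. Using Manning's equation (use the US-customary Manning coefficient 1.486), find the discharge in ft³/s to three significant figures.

A = (b + z·y)·y = (5.99 + 0.7×1.20)×1.20 = 8.196 ft²
P = b + 2y√(1+z²) = 5.99 + 2×1.20×√(1+0.7²) = 8.920 ft
R = A/P = 8.196/8.920 = 0.9189 ft
Q = (1.486/n)·A·R^(2/3)·S^(1/2) = (1.486/0.040) × 8.196 × 0.9189^(2/3) × 0.00025^(1/2) = 4.550 ft³/s

4.55 ft³/s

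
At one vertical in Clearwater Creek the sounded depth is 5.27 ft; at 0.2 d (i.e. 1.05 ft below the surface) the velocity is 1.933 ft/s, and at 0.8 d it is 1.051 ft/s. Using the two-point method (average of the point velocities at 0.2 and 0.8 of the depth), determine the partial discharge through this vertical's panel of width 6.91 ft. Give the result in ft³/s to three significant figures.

54.3 ft³/s

v̄ = (1.933 + 1.051) / 2 = 1.492 ft/s
q = v̄ × d × w = 1.492 × 5.27 × 6.91 = 54.33 ft³/s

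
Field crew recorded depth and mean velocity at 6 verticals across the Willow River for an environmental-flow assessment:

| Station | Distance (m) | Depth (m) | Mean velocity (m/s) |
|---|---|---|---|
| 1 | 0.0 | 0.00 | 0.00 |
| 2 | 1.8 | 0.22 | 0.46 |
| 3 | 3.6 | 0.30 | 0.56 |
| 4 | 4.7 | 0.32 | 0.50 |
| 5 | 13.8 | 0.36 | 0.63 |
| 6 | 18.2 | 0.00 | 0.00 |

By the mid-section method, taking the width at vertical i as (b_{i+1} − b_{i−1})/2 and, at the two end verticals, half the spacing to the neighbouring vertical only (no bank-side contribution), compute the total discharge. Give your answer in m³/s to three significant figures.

w_2 = (3.6 − 0.0)/2 = 1.8 m; q_2 = 0.46 × 0.22 × 1.8 = 0.1822 m³/s
w_3 = (4.7 − 1.8)/2 = 1.45 m; q_3 = 0.56 × 0.30 × 1.45 = 0.2436 m³/s
w_4 = (13.8 − 3.6)/2 = 5.1 m; q_4 = 0.50 × 0.32 × 5.1 = 0.8160 m³/s
w_5 = (18.2 − 4.7)/2 = 6.75 m; q_5 = 0.63 × 0.36 × 6.75 = 1.531 m³/s
Stations 1, 6 contribute zero (depth or velocity is 0).
Q = Σ qᵢ = 2.773 m³/s

2.77 m³/s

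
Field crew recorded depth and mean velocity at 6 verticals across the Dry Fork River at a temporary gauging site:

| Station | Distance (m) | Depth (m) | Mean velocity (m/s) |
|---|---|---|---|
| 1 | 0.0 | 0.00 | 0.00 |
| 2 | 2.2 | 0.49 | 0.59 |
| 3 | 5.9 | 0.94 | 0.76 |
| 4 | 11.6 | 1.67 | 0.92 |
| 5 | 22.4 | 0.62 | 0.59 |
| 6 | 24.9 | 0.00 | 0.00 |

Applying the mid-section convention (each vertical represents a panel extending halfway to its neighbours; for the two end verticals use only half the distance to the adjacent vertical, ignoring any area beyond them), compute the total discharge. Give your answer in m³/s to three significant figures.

19.3 m³/s

w_2 = (5.9 − 0.0)/2 = 2.95 m; q_2 = 0.59 × 0.49 × 2.95 = 0.8528 m³/s
w_3 = (11.6 − 2.2)/2 = 4.7 m; q_3 = 0.76 × 0.94 × 4.7 = 3.358 m³/s
w_4 = (22.4 − 5.9)/2 = 8.25 m; q_4 = 0.92 × 1.67 × 8.25 = 12.68 m³/s
w_5 = (24.9 − 11.6)/2 = 6.65 m; q_5 = 0.59 × 0.62 × 6.65 = 2.433 m³/s
Stations 1, 6 contribute zero (depth or velocity is 0).
Q = Σ qᵢ = 19.32 m³/s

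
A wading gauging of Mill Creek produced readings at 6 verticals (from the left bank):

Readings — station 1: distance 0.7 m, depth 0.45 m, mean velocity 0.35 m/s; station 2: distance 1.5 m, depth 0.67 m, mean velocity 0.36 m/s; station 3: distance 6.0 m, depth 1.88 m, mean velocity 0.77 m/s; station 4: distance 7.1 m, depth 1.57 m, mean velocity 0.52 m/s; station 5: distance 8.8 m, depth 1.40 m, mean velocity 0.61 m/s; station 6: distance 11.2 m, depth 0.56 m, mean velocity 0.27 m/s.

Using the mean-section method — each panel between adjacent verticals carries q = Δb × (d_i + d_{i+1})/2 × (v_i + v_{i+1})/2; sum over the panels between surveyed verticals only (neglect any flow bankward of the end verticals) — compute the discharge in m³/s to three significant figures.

7.09 m³/s

Panel 1-2: Δb = 0.8 m, d̄ = (0.45+0.67)/2 = 0.56, v̄ = (0.35+0.36)/2 = 0.355 → q = 0.8×0.56×0.355 = 0.1590 m³/s
Panel 2-3: Δb = 4.5 m, d̄ = (0.67+1.88)/2 = 1.275, v̄ = (0.36+0.77)/2 = 0.565 → q = 4.5×1.275×0.565 = 3.242 m³/s
Panel 3-4: Δb = 1.1 m, d̄ = (1.88+1.57)/2 = 1.725, v̄ = (0.77+0.52)/2 = 0.645 → q = 1.1×1.725×0.645 = 1.224 m³/s
Panel 4-5: Δb = 1.7 m, d̄ = (1.57+1.40)/2 = 1.485, v̄ = (0.52+0.61)/2 = 0.565 → q = 1.7×1.485×0.565 = 1.426 m³/s
Panel 5-6: Δb = 2.4 m, d̄ = (1.40+0.56)/2 = 0.98, v̄ = (0.61+0.27)/2 = 0.44 → q = 2.4×0.98×0.44 = 1.035 m³/s
Q = Σ q = 7.086 m³/s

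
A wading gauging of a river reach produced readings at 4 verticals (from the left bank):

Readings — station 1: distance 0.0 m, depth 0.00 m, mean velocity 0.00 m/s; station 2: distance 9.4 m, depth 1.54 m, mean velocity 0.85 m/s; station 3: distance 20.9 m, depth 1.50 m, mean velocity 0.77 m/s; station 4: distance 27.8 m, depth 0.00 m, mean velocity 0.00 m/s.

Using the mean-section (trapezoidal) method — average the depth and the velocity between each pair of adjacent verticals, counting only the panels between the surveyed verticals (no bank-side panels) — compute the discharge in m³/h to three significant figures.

Panel 1-2: Δb = 9.4 m, d̄ = (0.00+1.54)/2 = 0.77, v̄ = (0.00+0.85)/2 = 0.425 → q = 9.4×0.77×0.425 = 3.076 m³/s
Panel 2-3: Δb = 11.5 m, d̄ = (1.54+1.50)/2 = 1.52, v̄ = (0.85+0.77)/2 = 0.81 → q = 11.5×1.52×0.81 = 14.16 m³/s
Panel 3-4: Δb = 6.9 m, d̄ = (1.50+0.00)/2 = 0.75, v̄ = (0.77+0.00)/2 = 0.385 → q = 6.9×0.75×0.385 = 1.992 m³/s
Q = Σ q = 19.23 m³/s
= 19.23 × 3600 = 69220 m³/h

69200 m³/h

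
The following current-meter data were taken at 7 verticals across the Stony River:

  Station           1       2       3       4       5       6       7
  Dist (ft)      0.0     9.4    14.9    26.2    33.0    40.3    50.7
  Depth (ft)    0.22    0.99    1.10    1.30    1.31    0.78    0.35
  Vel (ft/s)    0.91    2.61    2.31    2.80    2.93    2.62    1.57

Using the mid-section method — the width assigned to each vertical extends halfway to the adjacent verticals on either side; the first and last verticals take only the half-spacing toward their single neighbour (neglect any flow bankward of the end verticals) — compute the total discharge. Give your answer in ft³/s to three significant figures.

122 ft³/s

w_1 = (9.4 − 0.0)/2 = 4.7 ft; q_1 = 0.91 × 0.22 × 4.7 = 0.9409 ft³/s
w_2 = (14.9 − 0.0)/2 = 7.45 ft; q_2 = 2.61 × 0.99 × 7.45 = 19.25 ft³/s
w_3 = (26.2 − 9.4)/2 = 8.4 ft; q_3 = 2.31 × 1.10 × 8.4 = 21.34 ft³/s
w_4 = (33.0 − 14.9)/2 = 9.05 ft; q_4 = 2.80 × 1.30 × 9.05 = 32.94 ft³/s
w_5 = (40.3 − 26.2)/2 = 7.05 ft; q_5 = 2.93 × 1.31 × 7.05 = 27.06 ft³/s
w_6 = (50.7 − 33.0)/2 = 8.85 ft; q_6 = 2.62 × 0.78 × 8.85 = 18.09 ft³/s
w_7 = (50.7 − 40.3)/2 = 5.2 ft; q_7 = 1.57 × 0.35 × 5.2 = 2.857 ft³/s
Q = Σ qᵢ = 122.5 ft³/s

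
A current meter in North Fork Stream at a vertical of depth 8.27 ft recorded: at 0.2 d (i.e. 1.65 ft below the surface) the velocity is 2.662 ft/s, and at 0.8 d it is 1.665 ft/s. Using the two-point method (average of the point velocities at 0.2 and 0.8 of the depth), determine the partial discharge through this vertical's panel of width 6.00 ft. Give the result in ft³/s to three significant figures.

v̄ = (2.662 + 1.665) / 2 = 2.164 ft/s
q = v̄ × d × w = 2.164 × 8.27 × 6.00 = 107.4 ft³/s

107 ft³/s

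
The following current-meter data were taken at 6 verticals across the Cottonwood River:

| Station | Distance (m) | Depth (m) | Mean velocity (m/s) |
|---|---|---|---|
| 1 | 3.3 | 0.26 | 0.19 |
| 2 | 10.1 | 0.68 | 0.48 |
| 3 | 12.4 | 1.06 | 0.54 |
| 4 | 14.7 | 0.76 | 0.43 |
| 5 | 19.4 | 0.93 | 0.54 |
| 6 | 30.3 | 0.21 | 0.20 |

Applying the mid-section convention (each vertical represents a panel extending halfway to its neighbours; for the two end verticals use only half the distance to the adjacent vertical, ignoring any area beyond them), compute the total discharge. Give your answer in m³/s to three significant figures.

8.26 m³/s

w_1 = (10.1 − 3.3)/2 = 3.4 m; q_1 = 0.19 × 0.26 × 3.4 = 0.1680 m³/s
w_2 = (12.4 − 3.3)/2 = 4.55 m; q_2 = 0.48 × 0.68 × 4.55 = 1.485 m³/s
w_3 = (14.7 − 10.1)/2 = 2.3 m; q_3 = 0.54 × 1.06 × 2.3 = 1.317 m³/s
w_4 = (19.4 − 12.4)/2 = 3.5 m; q_4 = 0.43 × 0.76 × 3.5 = 1.144 m³/s
w_5 = (30.3 − 14.7)/2 = 7.8 m; q_5 = 0.54 × 0.93 × 7.8 = 3.917 m³/s
w_6 = (30.3 − 19.4)/2 = 5.45 m; q_6 = 0.20 × 0.21 × 5.45 = 0.2289 m³/s
Q = Σ qᵢ = 8.259 m³/s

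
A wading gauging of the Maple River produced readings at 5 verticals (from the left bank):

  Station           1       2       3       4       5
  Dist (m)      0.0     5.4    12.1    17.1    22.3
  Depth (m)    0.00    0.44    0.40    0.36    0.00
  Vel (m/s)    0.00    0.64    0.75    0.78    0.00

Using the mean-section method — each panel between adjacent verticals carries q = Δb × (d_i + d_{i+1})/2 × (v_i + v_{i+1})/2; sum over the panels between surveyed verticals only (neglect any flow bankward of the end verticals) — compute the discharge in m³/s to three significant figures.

4.15 m³/s

Panel 1-2: Δb = 5.4 m, d̄ = (0.00+0.44)/2 = 0.22, v̄ = (0.00+0.64)/2 = 0.32 → q = 5.4×0.22×0.32 = 0.3802 m³/s
Panel 2-3: Δb = 6.7 m, d̄ = (0.44+0.40)/2 = 0.42, v̄ = (0.64+0.75)/2 = 0.695 → q = 6.7×0.42×0.695 = 1.956 m³/s
Panel 3-4: Δb = 5 m, d̄ = (0.40+0.36)/2 = 0.38, v̄ = (0.75+0.78)/2 = 0.765 → q = 5×0.38×0.765 = 1.454 m³/s
Panel 4-5: Δb = 5.2 m, d̄ = (0.36+0.00)/2 = 0.18, v̄ = (0.78+0.00)/2 = 0.39 → q = 5.2×0.18×0.39 = 0.3650 m³/s
Q = Σ q = 4.154 m³/s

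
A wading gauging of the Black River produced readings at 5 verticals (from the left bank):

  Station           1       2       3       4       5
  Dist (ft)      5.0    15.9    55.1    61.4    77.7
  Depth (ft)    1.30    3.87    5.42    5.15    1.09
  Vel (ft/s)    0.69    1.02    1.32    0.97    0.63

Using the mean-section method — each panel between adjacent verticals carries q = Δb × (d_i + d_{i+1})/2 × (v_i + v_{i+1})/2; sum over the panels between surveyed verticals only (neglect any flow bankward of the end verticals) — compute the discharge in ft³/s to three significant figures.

Panel 1-2: Δb = 10.9 ft, d̄ = (1.30+3.87)/2 = 2.585, v̄ = (0.69+1.02)/2 = 0.855 → q = 10.9×2.585×0.855 = 24.09 ft³/s
Panel 2-3: Δb = 39.2 ft, d̄ = (3.87+5.42)/2 = 4.645, v̄ = (1.02+1.32)/2 = 1.17 → q = 39.2×4.645×1.17 = 213.0 ft³/s
Panel 3-4: Δb = 6.3 ft, d̄ = (5.42+5.15)/2 = 5.285, v̄ = (1.32+0.97)/2 = 1.145 → q = 6.3×5.285×1.145 = 38.12 ft³/s
Panel 4-5: Δb = 16.3 ft, d̄ = (5.15+1.09)/2 = 3.12, v̄ = (0.97+0.63)/2 = 0.8 → q = 16.3×3.12×0.8 = 40.68 ft³/s
Q = Σ q = 315.9 ft³/s

316 ft³/s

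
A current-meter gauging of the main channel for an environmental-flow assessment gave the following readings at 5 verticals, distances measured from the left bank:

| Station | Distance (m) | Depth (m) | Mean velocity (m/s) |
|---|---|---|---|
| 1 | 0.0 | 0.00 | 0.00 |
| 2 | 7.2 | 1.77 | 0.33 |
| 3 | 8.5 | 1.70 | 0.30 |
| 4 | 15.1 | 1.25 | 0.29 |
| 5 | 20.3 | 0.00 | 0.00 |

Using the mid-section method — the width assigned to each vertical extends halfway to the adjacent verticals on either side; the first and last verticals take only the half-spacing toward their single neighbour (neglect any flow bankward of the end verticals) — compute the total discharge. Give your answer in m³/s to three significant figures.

6.64 m³/s

w_2 = (8.5 − 0.0)/2 = 4.25 m; q_2 = 0.33 × 1.77 × 4.25 = 2.482 m³/s
w_3 = (15.1 − 7.2)/2 = 3.95 m; q_3 = 0.30 × 1.70 × 3.95 = 2.015 m³/s
w_4 = (20.3 − 8.5)/2 = 5.9 m; q_4 = 0.29 × 1.25 × 5.9 = 2.139 m³/s
Stations 1, 5 contribute zero (depth or velocity is 0).
Q = Σ qᵢ = 6.636 m³/s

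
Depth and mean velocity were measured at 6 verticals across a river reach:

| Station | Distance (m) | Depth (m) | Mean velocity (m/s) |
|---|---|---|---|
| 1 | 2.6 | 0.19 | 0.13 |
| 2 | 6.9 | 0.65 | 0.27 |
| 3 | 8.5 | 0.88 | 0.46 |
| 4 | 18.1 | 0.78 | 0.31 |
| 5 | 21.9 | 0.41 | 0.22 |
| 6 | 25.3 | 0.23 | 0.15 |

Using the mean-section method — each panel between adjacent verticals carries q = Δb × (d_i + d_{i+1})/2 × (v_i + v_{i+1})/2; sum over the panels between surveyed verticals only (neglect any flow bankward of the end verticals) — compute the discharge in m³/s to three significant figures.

Panel 1-2: Δb = 4.3 m, d̄ = (0.19+0.65)/2 = 0.42, v̄ = (0.13+0.27)/2 = 0.2 → q = 4.3×0.42×0.2 = 0.3612 m³/s
Panel 2-3: Δb = 1.6 m, d̄ = (0.65+0.88)/2 = 0.765, v̄ = (0.27+0.46)/2 = 0.365 → q = 1.6×0.765×0.365 = 0.4468 m³/s
Panel 3-4: Δb = 9.6 m, d̄ = (0.88+0.78)/2 = 0.83, v̄ = (0.46+0.31)/2 = 0.385 → q = 9.6×0.83×0.385 = 3.068 m³/s
Panel 4-5: Δb = 3.8 m, d̄ = (0.78+0.41)/2 = 0.595, v̄ = (0.31+0.22)/2 = 0.265 → q = 3.8×0.595×0.265 = 0.5992 m³/s
Panel 5-6: Δb = 3.4 m, d̄ = (0.41+0.23)/2 = 0.32, v̄ = (0.22+0.15)/2 = 0.185 → q = 3.4×0.32×0.185 = 0.2013 m³/s
Q = Σ q = 4.676 m³/s

4.68 m³/s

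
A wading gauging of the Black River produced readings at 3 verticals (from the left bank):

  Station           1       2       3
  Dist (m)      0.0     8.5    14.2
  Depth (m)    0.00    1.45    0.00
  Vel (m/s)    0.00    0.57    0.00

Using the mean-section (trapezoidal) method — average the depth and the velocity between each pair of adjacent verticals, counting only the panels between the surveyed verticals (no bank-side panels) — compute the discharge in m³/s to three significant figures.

2.93 m³/s

Panel 1-2: Δb = 8.5 m, d̄ = (0.00+1.45)/2 = 0.725, v̄ = (0.00+0.57)/2 = 0.285 → q = 8.5×0.725×0.285 = 1.756 m³/s
Panel 2-3: Δb = 5.7 m, d̄ = (1.45+0.00)/2 = 0.725, v̄ = (0.57+0.00)/2 = 0.285 → q = 5.7×0.725×0.285 = 1.178 m³/s
Q = Σ q = 2.934 m³/s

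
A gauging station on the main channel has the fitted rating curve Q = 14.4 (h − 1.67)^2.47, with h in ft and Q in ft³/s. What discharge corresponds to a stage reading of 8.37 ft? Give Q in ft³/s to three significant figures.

Q = 14.4 × (8.37 − 1.67)^2.47 = 14.4 × 6.7^2.47 = 1580 ft³/s

1580 ft³/s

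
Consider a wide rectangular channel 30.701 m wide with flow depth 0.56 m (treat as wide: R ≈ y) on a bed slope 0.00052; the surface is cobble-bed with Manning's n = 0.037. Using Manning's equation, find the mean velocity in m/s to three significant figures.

0.419 m/s

A = b·y = 30.701 × 0.56 = 17.19 m²
Wide channel: R ≈ y = 0.56 m
Q = (1/n)·A·R^(2/3)·S^(1/2) = (1/0.037) × 17.19 × 0.5600^(2/3) × 0.00052^(1/2) = 7.199 m³/s
V = Q/A = 7.199/17.19 = 0.4187 m/s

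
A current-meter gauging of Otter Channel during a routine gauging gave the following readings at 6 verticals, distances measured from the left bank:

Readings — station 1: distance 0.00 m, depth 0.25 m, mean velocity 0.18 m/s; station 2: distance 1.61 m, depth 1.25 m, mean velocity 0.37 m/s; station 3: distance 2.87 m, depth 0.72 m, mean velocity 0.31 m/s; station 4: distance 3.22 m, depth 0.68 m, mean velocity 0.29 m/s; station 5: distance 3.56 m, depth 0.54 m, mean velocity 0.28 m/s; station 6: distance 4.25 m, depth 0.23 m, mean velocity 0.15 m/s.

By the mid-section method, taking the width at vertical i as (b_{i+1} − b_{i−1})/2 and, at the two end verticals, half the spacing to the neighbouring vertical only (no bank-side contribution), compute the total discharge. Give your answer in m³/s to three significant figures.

1.04 m³/s

w_1 = (1.61 − 0.00)/2 = 0.805 m; q_1 = 0.18 × 0.25 × 0.805 = 0.03623 m³/s
w_2 = (2.87 − 0.00)/2 = 1.435 m; q_2 = 0.37 × 1.25 × 1.435 = 0.6637 m³/s
w_3 = (3.22 − 1.61)/2 = 0.805 m; q_3 = 0.31 × 0.72 × 0.805 = 0.1797 m³/s
w_4 = (3.56 − 2.87)/2 = 0.345 m; q_4 = 0.29 × 0.68 × 0.345 = 0.06803 m³/s
w_5 = (4.25 − 3.22)/2 = 0.515 m; q_5 = 0.28 × 0.54 × 0.515 = 0.07787 m³/s
w_6 = (4.25 − 3.56)/2 = 0.345 m; q_6 = 0.15 × 0.23 × 0.345 = 0.01190 m³/s
Q = Σ qᵢ = 1.037 m³/s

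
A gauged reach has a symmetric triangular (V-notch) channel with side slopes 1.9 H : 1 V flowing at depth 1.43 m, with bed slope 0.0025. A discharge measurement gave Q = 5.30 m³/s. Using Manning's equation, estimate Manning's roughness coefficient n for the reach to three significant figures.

0.0270

A = z·y² = 1.9×1.43² = 3.885 m²
P = 2y√(1+z²) = 2×1.43×√(1+1.9²) = 6.141 m
R = A/P = 3.885/6.141 = 0.6327 m
n = (1/Q)·A·R^(2/3)·S^(1/2) = (1/5.30) × 3.885 × 0.7370 × 0.05000 = 0.02701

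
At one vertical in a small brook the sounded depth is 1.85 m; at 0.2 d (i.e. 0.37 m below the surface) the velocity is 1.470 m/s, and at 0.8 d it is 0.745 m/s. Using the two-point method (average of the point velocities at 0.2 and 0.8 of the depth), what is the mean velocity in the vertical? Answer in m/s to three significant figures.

1.11 m/s

v̄ = (1.470 + 0.745) / 2 = 1.108 m/s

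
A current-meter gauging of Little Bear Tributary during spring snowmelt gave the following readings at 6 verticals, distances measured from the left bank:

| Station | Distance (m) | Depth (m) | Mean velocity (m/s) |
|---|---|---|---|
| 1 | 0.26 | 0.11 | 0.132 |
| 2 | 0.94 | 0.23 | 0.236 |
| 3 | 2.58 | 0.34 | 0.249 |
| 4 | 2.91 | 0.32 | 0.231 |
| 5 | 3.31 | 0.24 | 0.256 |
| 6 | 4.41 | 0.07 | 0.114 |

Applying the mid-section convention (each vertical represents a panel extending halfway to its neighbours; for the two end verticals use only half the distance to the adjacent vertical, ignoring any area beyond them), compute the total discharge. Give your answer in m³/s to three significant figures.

0.229 m³/s

w_1 = (0.94 − 0.26)/2 = 0.34 m; q_1 = 0.132 × 0.11 × 0.34 = 0.004937 m³/s
w_2 = (2.58 − 0.26)/2 = 1.16 m; q_2 = 0.236 × 0.23 × 1.16 = 0.06296 m³/s
w_3 = (2.91 − 0.94)/2 = 0.985 m; q_3 = 0.249 × 0.34 × 0.985 = 0.08339 m³/s
w_4 = (3.31 − 2.58)/2 = 0.365 m; q_4 = 0.231 × 0.32 × 0.365 = 0.02698 m³/s
w_5 = (4.41 − 2.91)/2 = 0.75 m; q_5 = 0.256 × 0.24 × 0.75 = 0.04608 m³/s
w_6 = (4.41 − 3.31)/2 = 0.55 m; q_6 = 0.114 × 0.07 × 0.55 = 0.004389 m³/s
Q = Σ qᵢ = 0.2287 m³/s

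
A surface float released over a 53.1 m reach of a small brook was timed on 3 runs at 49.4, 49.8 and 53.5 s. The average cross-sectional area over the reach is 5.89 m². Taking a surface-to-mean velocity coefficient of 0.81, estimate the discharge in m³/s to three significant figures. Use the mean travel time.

4.98 m³/s

t̄ = (49.4 + 49.8 + 53.5) / 3 = 50.9 s
v_surface = L / t̄ = 53.1 / 50.9 = 1.043 m/s
v_mean = 0.81 × 1.043 = 0.8450 m/s
Q = A × v_mean = 5.89 × 0.8450 = 4.977 m³/s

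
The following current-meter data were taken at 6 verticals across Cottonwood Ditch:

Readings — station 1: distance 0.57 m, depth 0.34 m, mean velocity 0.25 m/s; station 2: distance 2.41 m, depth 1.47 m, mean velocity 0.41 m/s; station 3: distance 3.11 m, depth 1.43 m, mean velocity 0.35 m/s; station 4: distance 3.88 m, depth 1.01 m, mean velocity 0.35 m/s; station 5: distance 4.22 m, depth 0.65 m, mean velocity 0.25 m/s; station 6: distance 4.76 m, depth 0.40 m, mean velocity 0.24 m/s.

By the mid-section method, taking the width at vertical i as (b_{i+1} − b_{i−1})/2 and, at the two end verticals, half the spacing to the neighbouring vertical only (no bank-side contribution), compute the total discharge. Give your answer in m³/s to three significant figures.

w_1 = (2.41 − 0.57)/2 = 0.92 m; q_1 = 0.25 × 0.34 × 0.92 = 0.07820 m³/s
w_2 = (3.11 − 0.57)/2 = 1.27 m; q_2 = 0.41 × 1.47 × 1.27 = 0.7654 m³/s
w_3 = (3.88 − 2.41)/2 = 0.735 m; q_3 = 0.35 × 1.43 × 0.735 = 0.3679 m³/s
w_4 = (4.22 − 3.11)/2 = 0.555 m; q_4 = 0.35 × 1.01 × 0.555 = 0.1962 m³/s
w_5 = (4.76 − 3.88)/2 = 0.44 m; q_5 = 0.25 × 0.65 × 0.44 = 0.07150 m³/s
w_6 = (4.76 − 4.22)/2 = 0.27 m; q_6 = 0.24 × 0.40 × 0.27 = 0.02592 m³/s
Q = Σ qᵢ = 1.505 m³/s

1.51 m³/s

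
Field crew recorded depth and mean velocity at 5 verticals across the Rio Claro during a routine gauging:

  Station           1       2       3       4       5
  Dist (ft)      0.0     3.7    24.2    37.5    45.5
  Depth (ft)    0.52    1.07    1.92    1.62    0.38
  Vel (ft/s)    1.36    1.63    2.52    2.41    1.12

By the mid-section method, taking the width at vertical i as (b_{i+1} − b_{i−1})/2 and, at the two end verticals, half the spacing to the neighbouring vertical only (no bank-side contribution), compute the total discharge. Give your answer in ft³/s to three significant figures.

w_1 = (3.7 − 0.0)/2 = 1.85 ft; q_1 = 1.36 × 0.52 × 1.85 = 1.308 ft³/s
w_2 = (24.2 − 0.0)/2 = 12.1 ft; q_2 = 1.63 × 1.07 × 12.1 = 21.10 ft³/s
w_3 = (37.5 − 3.7)/2 = 16.9 ft; q_3 = 2.52 × 1.92 × 16.9 = 81.77 ft³/s
w_4 = (45.5 − 24.2)/2 = 10.65 ft; q_4 = 2.41 × 1.62 × 10.65 = 41.58 ft³/s
w_5 = (45.5 − 37.5)/2 = 4 ft; q_5 = 1.12 × 0.38 × 4 = 1.702 ft³/s
Q = Σ qᵢ = 147.5 ft³/s

147 ft³/s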